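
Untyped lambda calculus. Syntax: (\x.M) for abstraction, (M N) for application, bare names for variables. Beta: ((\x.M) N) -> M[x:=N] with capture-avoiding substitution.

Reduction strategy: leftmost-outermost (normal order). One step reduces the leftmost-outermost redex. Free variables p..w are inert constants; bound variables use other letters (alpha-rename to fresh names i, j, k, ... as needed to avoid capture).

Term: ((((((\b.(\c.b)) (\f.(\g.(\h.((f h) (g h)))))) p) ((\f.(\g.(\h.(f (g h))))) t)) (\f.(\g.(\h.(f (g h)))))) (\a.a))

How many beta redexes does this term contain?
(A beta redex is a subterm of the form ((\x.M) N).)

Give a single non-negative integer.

Term: ((((((\b.(\c.b)) (\f.(\g.(\h.((f h) (g h)))))) p) ((\f.(\g.(\h.(f (g h))))) t)) (\f.(\g.(\h.(f (g h)))))) (\a.a))
  Redex: ((\b.(\c.b)) (\f.(\g.(\h.((f h) (g h))))))
  Redex: ((\f.(\g.(\h.(f (g h))))) t)
Total redexes: 2

Answer: 2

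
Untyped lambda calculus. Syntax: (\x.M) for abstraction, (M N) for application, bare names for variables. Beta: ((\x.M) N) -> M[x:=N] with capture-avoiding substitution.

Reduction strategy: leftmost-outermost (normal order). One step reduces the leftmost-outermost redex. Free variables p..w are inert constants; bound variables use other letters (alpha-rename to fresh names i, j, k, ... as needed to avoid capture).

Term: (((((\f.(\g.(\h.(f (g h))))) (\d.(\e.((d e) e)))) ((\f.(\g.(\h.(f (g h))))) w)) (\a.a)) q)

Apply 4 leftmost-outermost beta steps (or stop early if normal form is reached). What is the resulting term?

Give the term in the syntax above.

Step 0: (((((\f.(\g.(\h.(f (g h))))) (\d.(\e.((d e) e)))) ((\f.(\g.(\h.(f (g h))))) w)) (\a.a)) q)
Step 1: ((((\g.(\h.((\d.(\e.((d e) e))) (g h)))) ((\f.(\g.(\h.(f (g h))))) w)) (\a.a)) q)
Step 2: (((\h.((\d.(\e.((d e) e))) (((\f.(\g.(\h.(f (g h))))) w) h))) (\a.a)) q)
Step 3: (((\d.(\e.((d e) e))) (((\f.(\g.(\h.(f (g h))))) w) (\a.a))) q)
Step 4: ((\e.(((((\f.(\g.(\h.(f (g h))))) w) (\a.a)) e) e)) q)

Answer: ((\e.(((((\f.(\g.(\h.(f (g h))))) w) (\a.a)) e) e)) q)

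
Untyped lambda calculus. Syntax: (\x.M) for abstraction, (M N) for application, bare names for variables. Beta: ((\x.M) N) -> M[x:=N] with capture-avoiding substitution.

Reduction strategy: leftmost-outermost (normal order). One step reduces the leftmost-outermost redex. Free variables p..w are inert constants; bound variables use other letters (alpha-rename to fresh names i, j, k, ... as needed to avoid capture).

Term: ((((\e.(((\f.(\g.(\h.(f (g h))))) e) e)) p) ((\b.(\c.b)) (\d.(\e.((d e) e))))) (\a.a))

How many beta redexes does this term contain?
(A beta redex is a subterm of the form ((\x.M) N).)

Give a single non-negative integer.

Term: ((((\e.(((\f.(\g.(\h.(f (g h))))) e) e)) p) ((\b.(\c.b)) (\d.(\e.((d e) e))))) (\a.a))
  Redex: ((\e.(((\f.(\g.(\h.(f (g h))))) e) e)) p)
  Redex: ((\f.(\g.(\h.(f (g h))))) e)
  Redex: ((\b.(\c.b)) (\d.(\e.((d e) e))))
Total redexes: 3

Answer: 3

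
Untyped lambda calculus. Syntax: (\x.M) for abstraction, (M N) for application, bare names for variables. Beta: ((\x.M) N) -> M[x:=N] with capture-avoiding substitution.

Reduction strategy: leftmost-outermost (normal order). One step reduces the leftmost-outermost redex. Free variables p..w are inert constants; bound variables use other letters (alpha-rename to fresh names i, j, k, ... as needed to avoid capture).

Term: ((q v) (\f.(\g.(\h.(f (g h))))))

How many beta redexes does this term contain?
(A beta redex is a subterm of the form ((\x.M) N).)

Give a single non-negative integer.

Answer: 0

Derivation:
Term: ((q v) (\f.(\g.(\h.(f (g h))))))
  (no redexes)
Total redexes: 0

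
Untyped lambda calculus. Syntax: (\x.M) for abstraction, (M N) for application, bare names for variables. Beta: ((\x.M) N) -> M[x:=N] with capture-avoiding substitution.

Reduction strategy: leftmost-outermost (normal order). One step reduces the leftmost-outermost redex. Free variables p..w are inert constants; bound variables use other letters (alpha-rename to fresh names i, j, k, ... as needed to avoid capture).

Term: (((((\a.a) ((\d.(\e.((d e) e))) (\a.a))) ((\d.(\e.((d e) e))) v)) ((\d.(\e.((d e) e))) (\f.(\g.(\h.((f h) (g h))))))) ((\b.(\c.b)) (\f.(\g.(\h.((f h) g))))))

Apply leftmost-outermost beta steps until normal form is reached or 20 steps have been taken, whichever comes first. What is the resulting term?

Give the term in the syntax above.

Step 0: (((((\a.a) ((\d.(\e.((d e) e))) (\a.a))) ((\d.(\e.((d e) e))) v)) ((\d.(\e.((d e) e))) (\f.(\g.(\h.((f h) (g h))))))) ((\b.(\c.b)) (\f.(\g.(\h.((f h) g))))))
Step 1: (((((\d.(\e.((d e) e))) (\a.a)) ((\d.(\e.((d e) e))) v)) ((\d.(\e.((d e) e))) (\f.(\g.(\h.((f h) (g h))))))) ((\b.(\c.b)) (\f.(\g.(\h.((f h) g))))))
Step 2: ((((\e.(((\a.a) e) e)) ((\d.(\e.((d e) e))) v)) ((\d.(\e.((d e) e))) (\f.(\g.(\h.((f h) (g h))))))) ((\b.(\c.b)) (\f.(\g.(\h.((f h) g))))))
Step 3: (((((\a.a) ((\d.(\e.((d e) e))) v)) ((\d.(\e.((d e) e))) v)) ((\d.(\e.((d e) e))) (\f.(\g.(\h.((f h) (g h))))))) ((\b.(\c.b)) (\f.(\g.(\h.((f h) g))))))
Step 4: (((((\d.(\e.((d e) e))) v) ((\d.(\e.((d e) e))) v)) ((\d.(\e.((d e) e))) (\f.(\g.(\h.((f h) (g h))))))) ((\b.(\c.b)) (\f.(\g.(\h.((f h) g))))))
Step 5: ((((\e.((v e) e)) ((\d.(\e.((d e) e))) v)) ((\d.(\e.((d e) e))) (\f.(\g.(\h.((f h) (g h))))))) ((\b.(\c.b)) (\f.(\g.(\h.((f h) g))))))
Step 6: ((((v ((\d.(\e.((d e) e))) v)) ((\d.(\e.((d e) e))) v)) ((\d.(\e.((d e) e))) (\f.(\g.(\h.((f h) (g h))))))) ((\b.(\c.b)) (\f.(\g.(\h.((f h) g))))))
Step 7: ((((v (\e.((v e) e))) ((\d.(\e.((d e) e))) v)) ((\d.(\e.((d e) e))) (\f.(\g.(\h.((f h) (g h))))))) ((\b.(\c.b)) (\f.(\g.(\h.((f h) g))))))
Step 8: ((((v (\e.((v e) e))) (\e.((v e) e))) ((\d.(\e.((d e) e))) (\f.(\g.(\h.((f h) (g h))))))) ((\b.(\c.b)) (\f.(\g.(\h.((f h) g))))))
Step 9: ((((v (\e.((v e) e))) (\e.((v e) e))) (\e.(((\f.(\g.(\h.((f h) (g h))))) e) e))) ((\b.(\c.b)) (\f.(\g.(\h.((f h) g))))))
Step 10: ((((v (\e.((v e) e))) (\e.((v e) e))) (\e.((\g.(\h.((e h) (g h)))) e))) ((\b.(\c.b)) (\f.(\g.(\h.((f h) g))))))
Step 11: ((((v (\e.((v e) e))) (\e.((v e) e))) (\e.(\h.((e h) (e h))))) ((\b.(\c.b)) (\f.(\g.(\h.((f h) g))))))
Step 12: ((((v (\e.((v e) e))) (\e.((v e) e))) (\e.(\h.((e h) (e h))))) (\c.(\f.(\g.(\h.((f h) g))))))

Answer: ((((v (\e.((v e) e))) (\e.((v e) e))) (\e.(\h.((e h) (e h))))) (\c.(\f.(\g.(\h.((f h) g))))))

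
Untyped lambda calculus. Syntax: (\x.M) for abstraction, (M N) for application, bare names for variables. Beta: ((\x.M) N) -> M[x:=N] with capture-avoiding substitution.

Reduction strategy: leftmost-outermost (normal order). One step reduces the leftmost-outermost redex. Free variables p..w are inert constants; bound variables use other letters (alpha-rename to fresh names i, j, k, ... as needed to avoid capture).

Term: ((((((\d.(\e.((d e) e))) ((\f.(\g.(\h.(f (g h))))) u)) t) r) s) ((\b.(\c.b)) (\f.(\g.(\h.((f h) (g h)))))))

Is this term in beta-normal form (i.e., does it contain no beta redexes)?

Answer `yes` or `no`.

Term: ((((((\d.(\e.((d e) e))) ((\f.(\g.(\h.(f (g h))))) u)) t) r) s) ((\b.(\c.b)) (\f.(\g.(\h.((f h) (g h)))))))
Found 3 beta redex(es).

Answer: no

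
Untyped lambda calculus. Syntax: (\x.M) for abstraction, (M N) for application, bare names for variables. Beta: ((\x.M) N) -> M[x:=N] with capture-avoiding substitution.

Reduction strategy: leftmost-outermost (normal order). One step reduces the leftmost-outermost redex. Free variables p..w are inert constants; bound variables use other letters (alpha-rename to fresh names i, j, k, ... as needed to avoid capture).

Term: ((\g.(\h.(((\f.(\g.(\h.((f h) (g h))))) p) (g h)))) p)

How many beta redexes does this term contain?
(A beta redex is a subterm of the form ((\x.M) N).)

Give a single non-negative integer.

Term: ((\g.(\h.(((\f.(\g.(\h.((f h) (g h))))) p) (g h)))) p)
  Redex: ((\g.(\h.(((\f.(\g.(\h.((f h) (g h))))) p) (g h)))) p)
  Redex: ((\f.(\g.(\h.((f h) (g h))))) p)
Total redexes: 2

Answer: 2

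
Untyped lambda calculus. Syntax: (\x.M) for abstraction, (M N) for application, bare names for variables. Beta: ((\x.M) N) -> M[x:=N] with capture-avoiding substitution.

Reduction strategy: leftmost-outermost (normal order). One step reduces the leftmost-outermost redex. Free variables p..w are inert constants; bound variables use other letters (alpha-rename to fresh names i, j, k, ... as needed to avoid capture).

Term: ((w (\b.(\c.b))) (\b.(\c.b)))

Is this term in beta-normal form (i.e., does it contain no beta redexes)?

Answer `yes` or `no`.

Term: ((w (\b.(\c.b))) (\b.(\c.b)))
No beta redexes found.

Answer: yes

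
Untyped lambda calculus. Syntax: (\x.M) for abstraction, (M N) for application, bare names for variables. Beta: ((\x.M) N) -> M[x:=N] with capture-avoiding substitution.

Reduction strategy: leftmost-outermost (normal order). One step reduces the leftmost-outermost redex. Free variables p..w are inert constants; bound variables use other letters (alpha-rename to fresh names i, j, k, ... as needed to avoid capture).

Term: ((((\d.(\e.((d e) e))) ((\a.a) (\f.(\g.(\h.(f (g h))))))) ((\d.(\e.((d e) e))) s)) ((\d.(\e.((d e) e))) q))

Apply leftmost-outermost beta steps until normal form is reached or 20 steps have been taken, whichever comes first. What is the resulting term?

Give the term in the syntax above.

Step 0: ((((\d.(\e.((d e) e))) ((\a.a) (\f.(\g.(\h.(f (g h))))))) ((\d.(\e.((d e) e))) s)) ((\d.(\e.((d e) e))) q))
Step 1: (((\e.((((\a.a) (\f.(\g.(\h.(f (g h)))))) e) e)) ((\d.(\e.((d e) e))) s)) ((\d.(\e.((d e) e))) q))
Step 2: (((((\a.a) (\f.(\g.(\h.(f (g h)))))) ((\d.(\e.((d e) e))) s)) ((\d.(\e.((d e) e))) s)) ((\d.(\e.((d e) e))) q))
Step 3: ((((\f.(\g.(\h.(f (g h))))) ((\d.(\e.((d e) e))) s)) ((\d.(\e.((d e) e))) s)) ((\d.(\e.((d e) e))) q))
Step 4: (((\g.(\h.(((\d.(\e.((d e) e))) s) (g h)))) ((\d.(\e.((d e) e))) s)) ((\d.(\e.((d e) e))) q))
Step 5: ((\h.(((\d.(\e.((d e) e))) s) (((\d.(\e.((d e) e))) s) h))) ((\d.(\e.((d e) e))) q))
Step 6: (((\d.(\e.((d e) e))) s) (((\d.(\e.((d e) e))) s) ((\d.(\e.((d e) e))) q)))
Step 7: ((\e.((s e) e)) (((\d.(\e.((d e) e))) s) ((\d.(\e.((d e) e))) q)))
Step 8: ((s (((\d.(\e.((d e) e))) s) ((\d.(\e.((d e) e))) q))) (((\d.(\e.((d e) e))) s) ((\d.(\e.((d e) e))) q)))
Step 9: ((s ((\e.((s e) e)) ((\d.(\e.((d e) e))) q))) (((\d.(\e.((d e) e))) s) ((\d.(\e.((d e) e))) q)))
Step 10: ((s ((s ((\d.(\e.((d e) e))) q)) ((\d.(\e.((d e) e))) q))) (((\d.(\e.((d e) e))) s) ((\d.(\e.((d e) e))) q)))
Step 11: ((s ((s (\e.((q e) e))) ((\d.(\e.((d e) e))) q))) (((\d.(\e.((d e) e))) s) ((\d.(\e.((d e) e))) q)))
Step 12: ((s ((s (\e.((q e) e))) (\e.((q e) e)))) (((\d.(\e.((d e) e))) s) ((\d.(\e.((d e) e))) q)))
Step 13: ((s ((s (\e.((q e) e))) (\e.((q e) e)))) ((\e.((s e) e)) ((\d.(\e.((d e) e))) q)))
Step 14: ((s ((s (\e.((q e) e))) (\e.((q e) e)))) ((s ((\d.(\e.((d e) e))) q)) ((\d.(\e.((d e) e))) q)))
Step 15: ((s ((s (\e.((q e) e))) (\e.((q e) e)))) ((s (\e.((q e) e))) ((\d.(\e.((d e) e))) q)))
Step 16: ((s ((s (\e.((q e) e))) (\e.((q e) e)))) ((s (\e.((q e) e))) (\e.((q e) e))))

Answer: ((s ((s (\e.((q e) e))) (\e.((q e) e)))) ((s (\e.((q e) e))) (\e.((q e) e))))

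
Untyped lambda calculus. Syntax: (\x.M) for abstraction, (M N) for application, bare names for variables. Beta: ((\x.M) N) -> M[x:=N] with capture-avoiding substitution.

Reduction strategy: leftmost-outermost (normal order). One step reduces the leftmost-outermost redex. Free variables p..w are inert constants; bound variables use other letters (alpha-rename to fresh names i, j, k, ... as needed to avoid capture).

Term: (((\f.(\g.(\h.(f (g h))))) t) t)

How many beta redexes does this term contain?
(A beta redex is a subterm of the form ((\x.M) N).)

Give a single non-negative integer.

Term: (((\f.(\g.(\h.(f (g h))))) t) t)
  Redex: ((\f.(\g.(\h.(f (g h))))) t)
Total redexes: 1

Answer: 1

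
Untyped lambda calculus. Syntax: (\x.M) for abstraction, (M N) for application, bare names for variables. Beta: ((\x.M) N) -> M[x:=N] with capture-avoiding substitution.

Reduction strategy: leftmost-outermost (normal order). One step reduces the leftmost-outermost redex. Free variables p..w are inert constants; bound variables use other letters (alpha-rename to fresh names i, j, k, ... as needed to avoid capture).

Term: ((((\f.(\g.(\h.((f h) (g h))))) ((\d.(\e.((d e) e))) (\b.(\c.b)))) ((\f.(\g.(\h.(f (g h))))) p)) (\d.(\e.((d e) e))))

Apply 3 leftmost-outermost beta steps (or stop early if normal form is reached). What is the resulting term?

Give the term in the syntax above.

Answer: ((((\d.(\e.((d e) e))) (\b.(\c.b))) (\d.(\e.((d e) e)))) (((\f.(\g.(\h.(f (g h))))) p) (\d.(\e.((d e) e)))))

Derivation:
Step 0: ((((\f.(\g.(\h.((f h) (g h))))) ((\d.(\e.((d e) e))) (\b.(\c.b)))) ((\f.(\g.(\h.(f (g h))))) p)) (\d.(\e.((d e) e))))
Step 1: (((\g.(\h.((((\d.(\e.((d e) e))) (\b.(\c.b))) h) (g h)))) ((\f.(\g.(\h.(f (g h))))) p)) (\d.(\e.((d e) e))))
Step 2: ((\h.((((\d.(\e.((d e) e))) (\b.(\c.b))) h) (((\f.(\g.(\h.(f (g h))))) p) h))) (\d.(\e.((d e) e))))
Step 3: ((((\d.(\e.((d e) e))) (\b.(\c.b))) (\d.(\e.((d e) e)))) (((\f.(\g.(\h.(f (g h))))) p) (\d.(\e.((d e) e)))))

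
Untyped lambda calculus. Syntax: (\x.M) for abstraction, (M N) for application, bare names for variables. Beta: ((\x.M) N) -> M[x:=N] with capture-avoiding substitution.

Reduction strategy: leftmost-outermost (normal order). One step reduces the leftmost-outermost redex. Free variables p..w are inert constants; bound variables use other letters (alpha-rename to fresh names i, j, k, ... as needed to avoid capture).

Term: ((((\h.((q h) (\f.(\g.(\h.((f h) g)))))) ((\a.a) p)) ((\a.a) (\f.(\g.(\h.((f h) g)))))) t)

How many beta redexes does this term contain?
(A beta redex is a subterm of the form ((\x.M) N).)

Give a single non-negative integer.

Term: ((((\h.((q h) (\f.(\g.(\h.((f h) g)))))) ((\a.a) p)) ((\a.a) (\f.(\g.(\h.((f h) g)))))) t)
  Redex: ((\h.((q h) (\f.(\g.(\h.((f h) g)))))) ((\a.a) p))
  Redex: ((\a.a) p)
  Redex: ((\a.a) (\f.(\g.(\h.((f h) g)))))
Total redexes: 3

Answer: 3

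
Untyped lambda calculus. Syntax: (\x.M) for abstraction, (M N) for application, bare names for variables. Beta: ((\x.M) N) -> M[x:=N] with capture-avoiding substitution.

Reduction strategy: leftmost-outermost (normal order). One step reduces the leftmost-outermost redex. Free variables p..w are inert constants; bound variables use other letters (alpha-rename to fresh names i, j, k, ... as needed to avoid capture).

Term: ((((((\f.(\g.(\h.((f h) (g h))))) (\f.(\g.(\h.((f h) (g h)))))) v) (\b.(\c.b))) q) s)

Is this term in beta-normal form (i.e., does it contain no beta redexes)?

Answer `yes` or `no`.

Answer: no

Derivation:
Term: ((((((\f.(\g.(\h.((f h) (g h))))) (\f.(\g.(\h.((f h) (g h)))))) v) (\b.(\c.b))) q) s)
Found 1 beta redex(es).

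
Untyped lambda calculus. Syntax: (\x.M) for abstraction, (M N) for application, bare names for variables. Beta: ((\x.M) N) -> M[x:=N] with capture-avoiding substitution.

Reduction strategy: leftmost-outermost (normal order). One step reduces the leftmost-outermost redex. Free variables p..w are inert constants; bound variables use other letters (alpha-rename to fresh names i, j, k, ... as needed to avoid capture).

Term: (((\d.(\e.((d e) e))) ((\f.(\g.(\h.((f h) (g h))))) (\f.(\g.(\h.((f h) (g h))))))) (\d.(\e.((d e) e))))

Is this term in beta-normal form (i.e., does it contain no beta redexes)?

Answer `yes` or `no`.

Answer: no

Derivation:
Term: (((\d.(\e.((d e) e))) ((\f.(\g.(\h.((f h) (g h))))) (\f.(\g.(\h.((f h) (g h))))))) (\d.(\e.((d e) e))))
Found 2 beta redex(es).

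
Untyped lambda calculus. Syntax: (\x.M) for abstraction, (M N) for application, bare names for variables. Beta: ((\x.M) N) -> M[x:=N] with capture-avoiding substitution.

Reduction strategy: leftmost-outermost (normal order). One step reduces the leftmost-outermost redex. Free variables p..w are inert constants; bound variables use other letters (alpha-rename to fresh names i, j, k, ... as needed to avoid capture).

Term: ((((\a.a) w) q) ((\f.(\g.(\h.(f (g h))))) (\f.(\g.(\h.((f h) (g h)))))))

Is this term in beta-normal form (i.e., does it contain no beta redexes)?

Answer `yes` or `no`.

Answer: no

Derivation:
Term: ((((\a.a) w) q) ((\f.(\g.(\h.(f (g h))))) (\f.(\g.(\h.((f h) (g h)))))))
Found 2 beta redex(es).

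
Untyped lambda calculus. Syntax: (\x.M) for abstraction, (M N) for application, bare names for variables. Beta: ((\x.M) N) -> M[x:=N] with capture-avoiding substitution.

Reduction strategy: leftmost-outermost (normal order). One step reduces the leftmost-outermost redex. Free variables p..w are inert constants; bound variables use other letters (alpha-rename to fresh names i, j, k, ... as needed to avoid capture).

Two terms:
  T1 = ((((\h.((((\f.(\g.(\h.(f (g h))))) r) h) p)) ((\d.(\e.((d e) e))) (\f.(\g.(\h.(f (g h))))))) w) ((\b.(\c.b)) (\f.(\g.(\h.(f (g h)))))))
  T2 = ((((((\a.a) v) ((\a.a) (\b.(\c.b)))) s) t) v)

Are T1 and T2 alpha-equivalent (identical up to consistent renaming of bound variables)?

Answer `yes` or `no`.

Answer: no

Derivation:
Term 1: ((((\h.((((\f.(\g.(\h.(f (g h))))) r) h) p)) ((\d.(\e.((d e) e))) (\f.(\g.(\h.(f (g h))))))) w) ((\b.(\c.b)) (\f.(\g.(\h.(f (g h)))))))
Term 2: ((((((\a.a) v) ((\a.a) (\b.(\c.b)))) s) t) v)
Alpha-equivalence: compare structure up to binder renaming.
Result: False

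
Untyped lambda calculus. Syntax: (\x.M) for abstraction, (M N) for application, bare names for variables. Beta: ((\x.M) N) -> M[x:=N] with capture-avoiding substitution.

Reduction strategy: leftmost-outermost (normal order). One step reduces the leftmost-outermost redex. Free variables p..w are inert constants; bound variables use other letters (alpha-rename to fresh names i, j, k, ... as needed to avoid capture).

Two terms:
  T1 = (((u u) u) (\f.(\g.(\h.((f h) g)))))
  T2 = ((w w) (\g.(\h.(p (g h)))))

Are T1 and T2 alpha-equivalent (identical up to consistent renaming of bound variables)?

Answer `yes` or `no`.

Answer: no

Derivation:
Term 1: (((u u) u) (\f.(\g.(\h.((f h) g)))))
Term 2: ((w w) (\g.(\h.(p (g h)))))
Alpha-equivalence: compare structure up to binder renaming.
Result: False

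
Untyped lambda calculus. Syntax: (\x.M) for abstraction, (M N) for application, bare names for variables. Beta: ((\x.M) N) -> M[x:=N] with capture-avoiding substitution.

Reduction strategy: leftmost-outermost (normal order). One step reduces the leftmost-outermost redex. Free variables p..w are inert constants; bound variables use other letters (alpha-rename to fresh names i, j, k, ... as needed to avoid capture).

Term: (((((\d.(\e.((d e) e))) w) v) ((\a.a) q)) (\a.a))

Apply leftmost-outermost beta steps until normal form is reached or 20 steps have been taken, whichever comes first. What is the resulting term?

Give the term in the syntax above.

Answer: ((((w v) v) q) (\a.a))

Derivation:
Step 0: (((((\d.(\e.((d e) e))) w) v) ((\a.a) q)) (\a.a))
Step 1: ((((\e.((w e) e)) v) ((\a.a) q)) (\a.a))
Step 2: ((((w v) v) ((\a.a) q)) (\a.a))
Step 3: ((((w v) v) q) (\a.a))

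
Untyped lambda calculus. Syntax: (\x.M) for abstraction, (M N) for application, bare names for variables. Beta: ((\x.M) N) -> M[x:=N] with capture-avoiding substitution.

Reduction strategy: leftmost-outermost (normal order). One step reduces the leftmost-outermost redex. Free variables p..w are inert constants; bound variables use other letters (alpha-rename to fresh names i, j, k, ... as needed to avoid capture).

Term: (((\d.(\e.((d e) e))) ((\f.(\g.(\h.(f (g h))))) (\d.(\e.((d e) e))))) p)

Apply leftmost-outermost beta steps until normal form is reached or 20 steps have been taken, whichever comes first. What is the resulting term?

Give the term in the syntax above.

Answer: (\e.(((p p) e) e))

Derivation:
Step 0: (((\d.(\e.((d e) e))) ((\f.(\g.(\h.(f (g h))))) (\d.(\e.((d e) e))))) p)
Step 1: ((\e.((((\f.(\g.(\h.(f (g h))))) (\d.(\e.((d e) e)))) e) e)) p)
Step 2: ((((\f.(\g.(\h.(f (g h))))) (\d.(\e.((d e) e)))) p) p)
Step 3: (((\g.(\h.((\d.(\e.((d e) e))) (g h)))) p) p)
Step 4: ((\h.((\d.(\e.((d e) e))) (p h))) p)
Step 5: ((\d.(\e.((d e) e))) (p p))
Step 6: (\e.(((p p) e) e))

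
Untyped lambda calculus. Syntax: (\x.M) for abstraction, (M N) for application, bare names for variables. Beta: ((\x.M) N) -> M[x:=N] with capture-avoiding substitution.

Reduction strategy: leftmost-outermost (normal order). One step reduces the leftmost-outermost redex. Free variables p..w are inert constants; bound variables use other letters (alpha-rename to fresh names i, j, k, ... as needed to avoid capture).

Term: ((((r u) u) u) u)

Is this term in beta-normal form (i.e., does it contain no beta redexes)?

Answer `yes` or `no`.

Answer: yes

Derivation:
Term: ((((r u) u) u) u)
No beta redexes found.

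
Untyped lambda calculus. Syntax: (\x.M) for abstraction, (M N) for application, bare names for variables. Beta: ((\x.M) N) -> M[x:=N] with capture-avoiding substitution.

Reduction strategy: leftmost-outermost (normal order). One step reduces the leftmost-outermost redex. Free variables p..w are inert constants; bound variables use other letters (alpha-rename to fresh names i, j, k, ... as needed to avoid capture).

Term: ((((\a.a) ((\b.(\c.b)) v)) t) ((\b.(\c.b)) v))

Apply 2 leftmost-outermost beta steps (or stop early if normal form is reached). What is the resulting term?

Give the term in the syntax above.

Answer: (((\c.v) t) ((\b.(\c.b)) v))

Derivation:
Step 0: ((((\a.a) ((\b.(\c.b)) v)) t) ((\b.(\c.b)) v))
Step 1: ((((\b.(\c.b)) v) t) ((\b.(\c.b)) v))
Step 2: (((\c.v) t) ((\b.(\c.b)) v))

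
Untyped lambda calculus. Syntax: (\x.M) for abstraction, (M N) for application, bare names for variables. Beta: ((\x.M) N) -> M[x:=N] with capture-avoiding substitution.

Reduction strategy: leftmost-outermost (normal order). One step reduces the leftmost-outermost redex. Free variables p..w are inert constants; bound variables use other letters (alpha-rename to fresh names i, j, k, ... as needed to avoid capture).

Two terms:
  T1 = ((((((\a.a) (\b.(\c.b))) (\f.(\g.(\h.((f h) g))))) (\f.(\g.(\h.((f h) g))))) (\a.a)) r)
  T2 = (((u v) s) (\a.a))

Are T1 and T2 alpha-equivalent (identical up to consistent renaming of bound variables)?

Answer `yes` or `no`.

Answer: no

Derivation:
Term 1: ((((((\a.a) (\b.(\c.b))) (\f.(\g.(\h.((f h) g))))) (\f.(\g.(\h.((f h) g))))) (\a.a)) r)
Term 2: (((u v) s) (\a.a))
Alpha-equivalence: compare structure up to binder renaming.
Result: False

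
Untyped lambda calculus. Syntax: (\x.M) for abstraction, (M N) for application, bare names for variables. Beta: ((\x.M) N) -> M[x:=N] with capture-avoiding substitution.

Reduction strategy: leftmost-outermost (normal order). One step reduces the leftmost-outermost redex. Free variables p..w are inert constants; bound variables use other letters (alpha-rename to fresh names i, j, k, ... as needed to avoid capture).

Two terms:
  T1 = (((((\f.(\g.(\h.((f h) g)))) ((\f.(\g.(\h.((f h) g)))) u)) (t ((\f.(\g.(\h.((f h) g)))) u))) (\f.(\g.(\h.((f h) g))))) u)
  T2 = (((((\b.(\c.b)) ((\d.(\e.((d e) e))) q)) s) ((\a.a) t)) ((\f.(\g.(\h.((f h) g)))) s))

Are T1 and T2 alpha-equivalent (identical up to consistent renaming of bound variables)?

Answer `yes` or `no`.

Answer: no

Derivation:
Term 1: (((((\f.(\g.(\h.((f h) g)))) ((\f.(\g.(\h.((f h) g)))) u)) (t ((\f.(\g.(\h.((f h) g)))) u))) (\f.(\g.(\h.((f h) g))))) u)
Term 2: (((((\b.(\c.b)) ((\d.(\e.((d e) e))) q)) s) ((\a.a) t)) ((\f.(\g.(\h.((f h) g)))) s))
Alpha-equivalence: compare structure up to binder renaming.
Result: False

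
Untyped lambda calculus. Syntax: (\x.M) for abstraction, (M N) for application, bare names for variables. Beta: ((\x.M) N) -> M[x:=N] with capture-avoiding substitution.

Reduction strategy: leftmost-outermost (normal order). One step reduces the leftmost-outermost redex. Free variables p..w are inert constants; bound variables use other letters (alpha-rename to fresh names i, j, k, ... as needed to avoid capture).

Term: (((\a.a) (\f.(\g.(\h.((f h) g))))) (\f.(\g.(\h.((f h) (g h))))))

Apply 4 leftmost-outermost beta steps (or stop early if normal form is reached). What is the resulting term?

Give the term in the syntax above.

Step 0: (((\a.a) (\f.(\g.(\h.((f h) g))))) (\f.(\g.(\h.((f h) (g h))))))
Step 1: ((\f.(\g.(\h.((f h) g)))) (\f.(\g.(\h.((f h) (g h))))))
Step 2: (\g.(\h.(((\f.(\g.(\h.((f h) (g h))))) h) g)))
Step 3: (\g.(\h.((\g.(\i.((h i) (g i)))) g)))
Step 4: (\g.(\h.(\i.((h i) (g i)))))

Answer: (\g.(\h.(\i.((h i) (g i)))))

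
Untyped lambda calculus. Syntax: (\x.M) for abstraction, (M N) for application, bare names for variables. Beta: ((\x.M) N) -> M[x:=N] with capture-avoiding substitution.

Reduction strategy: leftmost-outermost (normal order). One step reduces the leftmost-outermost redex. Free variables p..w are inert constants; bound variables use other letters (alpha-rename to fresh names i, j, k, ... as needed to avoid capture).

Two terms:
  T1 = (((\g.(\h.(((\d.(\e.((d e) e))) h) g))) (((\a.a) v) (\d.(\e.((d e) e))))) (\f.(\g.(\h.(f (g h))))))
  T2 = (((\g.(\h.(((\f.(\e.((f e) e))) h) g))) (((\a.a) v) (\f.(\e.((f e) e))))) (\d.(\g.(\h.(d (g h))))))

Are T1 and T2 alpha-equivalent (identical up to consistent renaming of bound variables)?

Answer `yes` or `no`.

Term 1: (((\g.(\h.(((\d.(\e.((d e) e))) h) g))) (((\a.a) v) (\d.(\e.((d e) e))))) (\f.(\g.(\h.(f (g h))))))
Term 2: (((\g.(\h.(((\f.(\e.((f e) e))) h) g))) (((\a.a) v) (\f.(\e.((f e) e))))) (\d.(\g.(\h.(d (g h))))))
Alpha-equivalence: compare structure up to binder renaming.
Result: True

Answer: yes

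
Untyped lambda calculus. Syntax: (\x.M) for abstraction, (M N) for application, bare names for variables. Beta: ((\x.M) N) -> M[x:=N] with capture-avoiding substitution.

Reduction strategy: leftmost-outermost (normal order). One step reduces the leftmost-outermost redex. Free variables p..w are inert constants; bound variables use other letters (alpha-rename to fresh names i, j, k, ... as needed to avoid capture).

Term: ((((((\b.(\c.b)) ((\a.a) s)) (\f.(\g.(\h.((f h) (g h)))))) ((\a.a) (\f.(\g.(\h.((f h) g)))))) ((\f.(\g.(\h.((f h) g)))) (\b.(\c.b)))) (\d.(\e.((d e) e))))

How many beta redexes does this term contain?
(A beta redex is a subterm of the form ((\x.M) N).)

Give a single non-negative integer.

Answer: 4

Derivation:
Term: ((((((\b.(\c.b)) ((\a.a) s)) (\f.(\g.(\h.((f h) (g h)))))) ((\a.a) (\f.(\g.(\h.((f h) g)))))) ((\f.(\g.(\h.((f h) g)))) (\b.(\c.b)))) (\d.(\e.((d e) e))))
  Redex: ((\b.(\c.b)) ((\a.a) s))
  Redex: ((\a.a) s)
  Redex: ((\a.a) (\f.(\g.(\h.((f h) g)))))
  Redex: ((\f.(\g.(\h.((f h) g)))) (\b.(\c.b)))
Total redexes: 4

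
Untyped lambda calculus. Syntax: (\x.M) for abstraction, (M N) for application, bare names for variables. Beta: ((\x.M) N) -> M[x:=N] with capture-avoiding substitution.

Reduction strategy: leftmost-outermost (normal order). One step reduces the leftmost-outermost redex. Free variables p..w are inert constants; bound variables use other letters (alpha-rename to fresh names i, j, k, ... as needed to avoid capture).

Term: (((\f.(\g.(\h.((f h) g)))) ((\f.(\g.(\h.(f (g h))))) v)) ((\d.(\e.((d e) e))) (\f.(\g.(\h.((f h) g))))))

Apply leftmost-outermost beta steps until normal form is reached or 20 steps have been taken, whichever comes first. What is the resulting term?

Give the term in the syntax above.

Step 0: (((\f.(\g.(\h.((f h) g)))) ((\f.(\g.(\h.(f (g h))))) v)) ((\d.(\e.((d e) e))) (\f.(\g.(\h.((f h) g))))))
Step 1: ((\g.(\h.((((\f.(\g.(\h.(f (g h))))) v) h) g))) ((\d.(\e.((d e) e))) (\f.(\g.(\h.((f h) g))))))
Step 2: (\h.((((\f.(\g.(\h.(f (g h))))) v) h) ((\d.(\e.((d e) e))) (\f.(\g.(\h.((f h) g)))))))
Step 3: (\h.(((\g.(\h.(v (g h)))) h) ((\d.(\e.((d e) e))) (\f.(\g.(\h.((f h) g)))))))
Step 4: (\h.((\i.(v (h i))) ((\d.(\e.((d e) e))) (\f.(\g.(\h.((f h) g)))))))
Step 5: (\h.(v (h ((\d.(\e.((d e) e))) (\f.(\g.(\h.((f h) g))))))))
Step 6: (\h.(v (h (\e.(((\f.(\g.(\h.((f h) g)))) e) e)))))
Step 7: (\h.(v (h (\e.((\g.(\h.((e h) g))) e)))))
Step 8: (\h.(v (h (\e.(\h.((e h) e))))))

Answer: (\h.(v (h (\e.(\h.((e h) e))))))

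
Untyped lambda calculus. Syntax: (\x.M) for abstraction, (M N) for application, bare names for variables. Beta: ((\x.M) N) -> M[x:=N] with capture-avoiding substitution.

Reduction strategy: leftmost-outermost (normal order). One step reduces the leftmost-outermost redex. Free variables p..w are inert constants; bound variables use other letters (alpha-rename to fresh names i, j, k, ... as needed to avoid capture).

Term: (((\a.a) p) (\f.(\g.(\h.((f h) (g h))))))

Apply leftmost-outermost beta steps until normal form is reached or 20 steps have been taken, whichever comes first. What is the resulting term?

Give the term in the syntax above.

Answer: (p (\f.(\g.(\h.((f h) (g h))))))

Derivation:
Step 0: (((\a.a) p) (\f.(\g.(\h.((f h) (g h))))))
Step 1: (p (\f.(\g.(\h.((f h) (g h))))))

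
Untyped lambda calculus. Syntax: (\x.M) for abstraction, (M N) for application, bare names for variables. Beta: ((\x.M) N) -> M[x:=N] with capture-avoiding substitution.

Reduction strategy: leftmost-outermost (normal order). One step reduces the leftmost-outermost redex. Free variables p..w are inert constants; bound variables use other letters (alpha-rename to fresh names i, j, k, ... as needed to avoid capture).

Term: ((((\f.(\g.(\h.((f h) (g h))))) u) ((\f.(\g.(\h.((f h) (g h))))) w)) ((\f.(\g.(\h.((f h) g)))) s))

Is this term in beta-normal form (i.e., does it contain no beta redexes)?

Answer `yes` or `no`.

Term: ((((\f.(\g.(\h.((f h) (g h))))) u) ((\f.(\g.(\h.((f h) (g h))))) w)) ((\f.(\g.(\h.((f h) g)))) s))
Found 3 beta redex(es).

Answer: no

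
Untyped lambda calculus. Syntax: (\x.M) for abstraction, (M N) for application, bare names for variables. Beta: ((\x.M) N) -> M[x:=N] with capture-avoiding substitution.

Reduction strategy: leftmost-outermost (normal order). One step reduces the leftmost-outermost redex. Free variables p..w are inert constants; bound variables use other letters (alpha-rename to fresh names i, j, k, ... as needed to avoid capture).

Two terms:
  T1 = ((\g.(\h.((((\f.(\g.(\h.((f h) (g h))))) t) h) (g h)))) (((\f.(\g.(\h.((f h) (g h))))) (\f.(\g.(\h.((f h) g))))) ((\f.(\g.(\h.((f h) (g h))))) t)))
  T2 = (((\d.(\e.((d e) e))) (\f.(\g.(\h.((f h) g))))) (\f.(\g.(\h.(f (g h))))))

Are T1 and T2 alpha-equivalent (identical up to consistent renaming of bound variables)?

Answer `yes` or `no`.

Answer: no

Derivation:
Term 1: ((\g.(\h.((((\f.(\g.(\h.((f h) (g h))))) t) h) (g h)))) (((\f.(\g.(\h.((f h) (g h))))) (\f.(\g.(\h.((f h) g))))) ((\f.(\g.(\h.((f h) (g h))))) t)))
Term 2: (((\d.(\e.((d e) e))) (\f.(\g.(\h.((f h) g))))) (\f.(\g.(\h.(f (g h))))))
Alpha-equivalence: compare structure up to binder renaming.
Result: False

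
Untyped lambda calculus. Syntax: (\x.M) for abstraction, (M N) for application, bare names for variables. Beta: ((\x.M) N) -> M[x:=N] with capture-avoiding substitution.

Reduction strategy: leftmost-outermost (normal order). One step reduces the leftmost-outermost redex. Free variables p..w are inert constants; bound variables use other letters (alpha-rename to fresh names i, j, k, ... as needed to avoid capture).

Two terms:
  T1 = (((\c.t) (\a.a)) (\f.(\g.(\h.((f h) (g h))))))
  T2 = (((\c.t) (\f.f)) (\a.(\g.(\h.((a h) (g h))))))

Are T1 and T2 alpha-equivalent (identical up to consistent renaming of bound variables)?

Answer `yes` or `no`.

Answer: yes

Derivation:
Term 1: (((\c.t) (\a.a)) (\f.(\g.(\h.((f h) (g h))))))
Term 2: (((\c.t) (\f.f)) (\a.(\g.(\h.((a h) (g h))))))
Alpha-equivalence: compare structure up to binder renaming.
Result: True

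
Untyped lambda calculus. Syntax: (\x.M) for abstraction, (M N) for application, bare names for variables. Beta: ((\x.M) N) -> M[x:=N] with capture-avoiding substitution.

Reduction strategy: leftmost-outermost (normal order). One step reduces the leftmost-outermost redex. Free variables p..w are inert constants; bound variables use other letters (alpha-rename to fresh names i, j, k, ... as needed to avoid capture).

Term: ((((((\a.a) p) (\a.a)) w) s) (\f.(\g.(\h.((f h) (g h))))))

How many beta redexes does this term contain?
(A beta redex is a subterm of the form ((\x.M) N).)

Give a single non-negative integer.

Term: ((((((\a.a) p) (\a.a)) w) s) (\f.(\g.(\h.((f h) (g h))))))
  Redex: ((\a.a) p)
Total redexes: 1

Answer: 1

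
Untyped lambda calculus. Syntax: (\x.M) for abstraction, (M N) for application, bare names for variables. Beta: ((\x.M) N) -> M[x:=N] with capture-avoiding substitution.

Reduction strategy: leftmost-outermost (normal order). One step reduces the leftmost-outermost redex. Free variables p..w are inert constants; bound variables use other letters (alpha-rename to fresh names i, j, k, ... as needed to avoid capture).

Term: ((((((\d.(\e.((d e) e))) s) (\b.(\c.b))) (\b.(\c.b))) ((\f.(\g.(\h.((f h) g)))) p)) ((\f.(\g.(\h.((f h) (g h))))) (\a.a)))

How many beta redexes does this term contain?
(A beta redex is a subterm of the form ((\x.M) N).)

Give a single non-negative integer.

Answer: 3

Derivation:
Term: ((((((\d.(\e.((d e) e))) s) (\b.(\c.b))) (\b.(\c.b))) ((\f.(\g.(\h.((f h) g)))) p)) ((\f.(\g.(\h.((f h) (g h))))) (\a.a)))
  Redex: ((\d.(\e.((d e) e))) s)
  Redex: ((\f.(\g.(\h.((f h) g)))) p)
  Redex: ((\f.(\g.(\h.((f h) (g h))))) (\a.a))
Total redexes: 3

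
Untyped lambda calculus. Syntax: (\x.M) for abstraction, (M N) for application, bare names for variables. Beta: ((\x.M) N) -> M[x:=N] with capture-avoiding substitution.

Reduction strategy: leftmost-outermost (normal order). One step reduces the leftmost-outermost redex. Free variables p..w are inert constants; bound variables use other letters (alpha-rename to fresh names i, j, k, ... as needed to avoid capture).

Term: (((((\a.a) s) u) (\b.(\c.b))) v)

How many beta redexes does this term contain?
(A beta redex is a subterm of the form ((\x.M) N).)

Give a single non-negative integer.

Answer: 1

Derivation:
Term: (((((\a.a) s) u) (\b.(\c.b))) v)
  Redex: ((\a.a) s)
Total redexes: 1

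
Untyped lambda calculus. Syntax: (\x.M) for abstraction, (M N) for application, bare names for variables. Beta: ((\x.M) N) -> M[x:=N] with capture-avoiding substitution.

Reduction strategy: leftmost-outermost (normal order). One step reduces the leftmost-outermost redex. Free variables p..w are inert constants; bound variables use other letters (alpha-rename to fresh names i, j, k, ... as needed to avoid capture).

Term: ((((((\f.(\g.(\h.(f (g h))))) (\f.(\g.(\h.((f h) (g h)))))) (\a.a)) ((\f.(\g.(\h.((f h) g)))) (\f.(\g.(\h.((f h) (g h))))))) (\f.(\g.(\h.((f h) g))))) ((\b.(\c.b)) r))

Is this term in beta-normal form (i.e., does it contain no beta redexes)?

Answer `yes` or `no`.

Answer: no

Derivation:
Term: ((((((\f.(\g.(\h.(f (g h))))) (\f.(\g.(\h.((f h) (g h)))))) (\a.a)) ((\f.(\g.(\h.((f h) g)))) (\f.(\g.(\h.((f h) (g h))))))) (\f.(\g.(\h.((f h) g))))) ((\b.(\c.b)) r))
Found 3 beta redex(es).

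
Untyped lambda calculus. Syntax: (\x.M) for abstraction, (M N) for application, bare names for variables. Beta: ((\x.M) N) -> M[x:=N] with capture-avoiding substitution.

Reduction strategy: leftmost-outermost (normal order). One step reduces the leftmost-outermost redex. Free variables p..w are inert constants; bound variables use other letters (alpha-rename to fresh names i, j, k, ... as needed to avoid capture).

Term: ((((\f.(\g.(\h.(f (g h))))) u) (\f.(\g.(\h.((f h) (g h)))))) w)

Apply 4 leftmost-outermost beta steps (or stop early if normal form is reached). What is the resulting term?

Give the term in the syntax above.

Step 0: ((((\f.(\g.(\h.(f (g h))))) u) (\f.(\g.(\h.((f h) (g h)))))) w)
Step 1: (((\g.(\h.(u (g h)))) (\f.(\g.(\h.((f h) (g h)))))) w)
Step 2: ((\h.(u ((\f.(\g.(\h.((f h) (g h))))) h))) w)
Step 3: (u ((\f.(\g.(\h.((f h) (g h))))) w))
Step 4: (u (\g.(\h.((w h) (g h)))))

Answer: (u (\g.(\h.((w h) (g h)))))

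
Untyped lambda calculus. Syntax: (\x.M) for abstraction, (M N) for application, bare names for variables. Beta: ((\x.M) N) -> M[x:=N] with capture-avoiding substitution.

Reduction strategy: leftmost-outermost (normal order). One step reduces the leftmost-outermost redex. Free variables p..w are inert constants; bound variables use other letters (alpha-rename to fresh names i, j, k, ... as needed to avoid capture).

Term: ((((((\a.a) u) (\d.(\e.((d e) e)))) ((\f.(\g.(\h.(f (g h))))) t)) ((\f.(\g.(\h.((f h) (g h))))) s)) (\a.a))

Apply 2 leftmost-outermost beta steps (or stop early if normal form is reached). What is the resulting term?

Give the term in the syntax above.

Answer: ((((u (\d.(\e.((d e) e)))) (\g.(\h.(t (g h))))) ((\f.(\g.(\h.((f h) (g h))))) s)) (\a.a))

Derivation:
Step 0: ((((((\a.a) u) (\d.(\e.((d e) e)))) ((\f.(\g.(\h.(f (g h))))) t)) ((\f.(\g.(\h.((f h) (g h))))) s)) (\a.a))
Step 1: ((((u (\d.(\e.((d e) e)))) ((\f.(\g.(\h.(f (g h))))) t)) ((\f.(\g.(\h.((f h) (g h))))) s)) (\a.a))
Step 2: ((((u (\d.(\e.((d e) e)))) (\g.(\h.(t (g h))))) ((\f.(\g.(\h.((f h) (g h))))) s)) (\a.a))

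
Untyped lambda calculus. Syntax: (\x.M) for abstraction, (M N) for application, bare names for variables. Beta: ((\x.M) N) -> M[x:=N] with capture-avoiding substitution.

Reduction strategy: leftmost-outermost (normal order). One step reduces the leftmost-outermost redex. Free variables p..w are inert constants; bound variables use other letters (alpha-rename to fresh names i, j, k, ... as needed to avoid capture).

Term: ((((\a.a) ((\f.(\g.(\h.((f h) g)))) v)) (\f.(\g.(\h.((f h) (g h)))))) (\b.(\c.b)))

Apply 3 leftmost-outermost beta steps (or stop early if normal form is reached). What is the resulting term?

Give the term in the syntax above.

Answer: ((\h.((v h) (\f.(\g.(\h.((f h) (g h))))))) (\b.(\c.b)))

Derivation:
Step 0: ((((\a.a) ((\f.(\g.(\h.((f h) g)))) v)) (\f.(\g.(\h.((f h) (g h)))))) (\b.(\c.b)))
Step 1: ((((\f.(\g.(\h.((f h) g)))) v) (\f.(\g.(\h.((f h) (g h)))))) (\b.(\c.b)))
Step 2: (((\g.(\h.((v h) g))) (\f.(\g.(\h.((f h) (g h)))))) (\b.(\c.b)))
Step 3: ((\h.((v h) (\f.(\g.(\h.((f h) (g h))))))) (\b.(\c.b)))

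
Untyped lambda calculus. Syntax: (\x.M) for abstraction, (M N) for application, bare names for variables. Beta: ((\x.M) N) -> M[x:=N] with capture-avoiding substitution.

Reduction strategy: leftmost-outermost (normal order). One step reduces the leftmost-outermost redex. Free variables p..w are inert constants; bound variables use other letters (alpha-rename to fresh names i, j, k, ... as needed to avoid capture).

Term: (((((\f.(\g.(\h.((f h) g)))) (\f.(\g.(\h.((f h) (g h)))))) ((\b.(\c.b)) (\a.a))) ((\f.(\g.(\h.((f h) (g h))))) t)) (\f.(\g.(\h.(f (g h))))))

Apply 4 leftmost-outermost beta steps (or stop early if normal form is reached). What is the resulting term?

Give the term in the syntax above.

Answer: (((\g.(\h.((((\f.(\g.(\h.((f h) (g h))))) t) h) (g h)))) ((\b.(\c.b)) (\a.a))) (\f.(\g.(\h.(f (g h))))))

Derivation:
Step 0: (((((\f.(\g.(\h.((f h) g)))) (\f.(\g.(\h.((f h) (g h)))))) ((\b.(\c.b)) (\a.a))) ((\f.(\g.(\h.((f h) (g h))))) t)) (\f.(\g.(\h.(f (g h))))))
Step 1: ((((\g.(\h.(((\f.(\g.(\h.((f h) (g h))))) h) g))) ((\b.(\c.b)) (\a.a))) ((\f.(\g.(\h.((f h) (g h))))) t)) (\f.(\g.(\h.(f (g h))))))
Step 2: (((\h.(((\f.(\g.(\h.((f h) (g h))))) h) ((\b.(\c.b)) (\a.a)))) ((\f.(\g.(\h.((f h) (g h))))) t)) (\f.(\g.(\h.(f (g h))))))
Step 3: ((((\f.(\g.(\h.((f h) (g h))))) ((\f.(\g.(\h.((f h) (g h))))) t)) ((\b.(\c.b)) (\a.a))) (\f.(\g.(\h.(f (g h))))))
Step 4: (((\g.(\h.((((\f.(\g.(\h.((f h) (g h))))) t) h) (g h)))) ((\b.(\c.b)) (\a.a))) (\f.(\g.(\h.(f (g h))))))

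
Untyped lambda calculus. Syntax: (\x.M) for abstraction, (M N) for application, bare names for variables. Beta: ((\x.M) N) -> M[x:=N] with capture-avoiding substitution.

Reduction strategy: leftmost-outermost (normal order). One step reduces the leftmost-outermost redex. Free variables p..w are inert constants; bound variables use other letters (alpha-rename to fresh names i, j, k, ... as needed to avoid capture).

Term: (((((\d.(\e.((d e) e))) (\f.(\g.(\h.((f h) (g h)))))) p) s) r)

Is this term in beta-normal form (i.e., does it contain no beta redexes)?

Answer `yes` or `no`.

Answer: no

Derivation:
Term: (((((\d.(\e.((d e) e))) (\f.(\g.(\h.((f h) (g h)))))) p) s) r)
Found 1 beta redex(es).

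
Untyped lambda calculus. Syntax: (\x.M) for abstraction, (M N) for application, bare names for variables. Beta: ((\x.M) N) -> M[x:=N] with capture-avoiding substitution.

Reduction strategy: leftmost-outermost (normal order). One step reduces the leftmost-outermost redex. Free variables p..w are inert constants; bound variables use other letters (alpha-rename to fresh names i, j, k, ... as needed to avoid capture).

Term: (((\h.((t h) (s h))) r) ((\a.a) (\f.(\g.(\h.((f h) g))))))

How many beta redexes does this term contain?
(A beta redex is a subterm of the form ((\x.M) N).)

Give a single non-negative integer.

Term: (((\h.((t h) (s h))) r) ((\a.a) (\f.(\g.(\h.((f h) g))))))
  Redex: ((\h.((t h) (s h))) r)
  Redex: ((\a.a) (\f.(\g.(\h.((f h) g)))))
Total redexes: 2

Answer: 2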